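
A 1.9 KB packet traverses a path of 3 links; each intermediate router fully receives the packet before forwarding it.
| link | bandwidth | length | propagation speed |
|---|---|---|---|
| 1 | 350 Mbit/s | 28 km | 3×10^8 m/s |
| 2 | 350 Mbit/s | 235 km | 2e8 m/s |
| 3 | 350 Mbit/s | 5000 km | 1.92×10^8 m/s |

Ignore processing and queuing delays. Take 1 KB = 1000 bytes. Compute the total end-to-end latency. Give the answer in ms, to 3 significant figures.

27.4 ms

L = 15200 bits.
Transmission delay per hop = L/R = 15200/350000000 = 0.0434286 ms; 3 hops → 0.130286 ms.
Propagation delays (d/s per hop): 0.0933333, 1.175, 26.0417 ms; sum = 27.31 ms.
End-to-end = 27.4 ms.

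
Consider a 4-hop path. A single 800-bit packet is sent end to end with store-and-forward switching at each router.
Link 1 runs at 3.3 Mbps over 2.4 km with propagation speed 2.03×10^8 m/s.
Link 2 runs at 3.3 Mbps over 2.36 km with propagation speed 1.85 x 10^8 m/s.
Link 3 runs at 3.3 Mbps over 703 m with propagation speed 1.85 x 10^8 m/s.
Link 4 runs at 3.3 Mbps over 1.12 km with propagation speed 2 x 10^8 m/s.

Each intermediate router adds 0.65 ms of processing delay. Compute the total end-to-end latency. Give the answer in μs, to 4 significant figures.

2954 μs

Transmission delay per hop = L/R = 800/3300000 = 242.424 μs; 4 hops → 969.697 μs.
Propagation delays (d/s per hop): 11.8227, 12.7568, 3.8, 5.6 μs; sum = 33.9794 μs.
Processing at 3 router(s): 3 × 0.65 ms = 1950 μs.
End-to-end = 2954 μs.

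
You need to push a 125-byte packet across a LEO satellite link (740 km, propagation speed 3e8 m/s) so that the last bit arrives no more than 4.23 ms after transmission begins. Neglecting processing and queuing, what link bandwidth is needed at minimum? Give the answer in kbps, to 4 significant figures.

567.1 kbps

L = 1000 bits.
Propagation delay = 740000 / 300000000 = 2.46667 ms.
Transmission budget = 4.23 − 2.46667 = 1.76333 ms.
R ≥ L / t_tx = 1000 bits / 0.00176333 s = 567.1 kbps.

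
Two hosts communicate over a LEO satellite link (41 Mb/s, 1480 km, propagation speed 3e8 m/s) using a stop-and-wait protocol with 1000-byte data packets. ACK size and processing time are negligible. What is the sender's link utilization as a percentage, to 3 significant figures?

t_tx = L/R = 8000/41000000 = 0.000195122 s.
t_prop = 1480000/300000000 = 0.00493333 s; RTT = 0.00986667 s.
Cycle = t_tx + RTT = 0.0100618 s.
Utilization = t_tx / cycle = 0.000195122/0.0100618 = 1.94 %.

1.94 %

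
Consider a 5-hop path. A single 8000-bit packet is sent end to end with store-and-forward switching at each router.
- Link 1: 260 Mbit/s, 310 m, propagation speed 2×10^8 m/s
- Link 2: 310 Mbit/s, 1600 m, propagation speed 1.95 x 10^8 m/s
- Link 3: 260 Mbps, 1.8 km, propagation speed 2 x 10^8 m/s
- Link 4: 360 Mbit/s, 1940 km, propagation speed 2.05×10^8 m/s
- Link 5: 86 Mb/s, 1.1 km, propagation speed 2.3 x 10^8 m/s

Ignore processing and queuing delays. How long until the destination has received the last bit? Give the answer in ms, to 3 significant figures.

Transmission delays (L/R per hop): 0.0307692, 0.0258065, 0.0307692, 0.0222222, 0.0930233 ms; sum = 0.20259 ms.
Propagation delays (d/s per hop): 0.00155, 0.00820513, 0.009, 9.46341, 0.00478261 ms; sum = 9.48695 ms.
End-to-end = 9.69 ms.

9.69 ms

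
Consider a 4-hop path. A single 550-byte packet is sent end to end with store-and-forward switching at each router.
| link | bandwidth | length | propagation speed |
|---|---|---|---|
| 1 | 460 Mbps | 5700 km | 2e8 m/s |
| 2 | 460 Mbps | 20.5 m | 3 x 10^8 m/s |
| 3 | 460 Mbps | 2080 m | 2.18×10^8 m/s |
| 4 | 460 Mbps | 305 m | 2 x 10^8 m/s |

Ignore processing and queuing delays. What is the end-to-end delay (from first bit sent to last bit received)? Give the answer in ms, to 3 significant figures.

28.5 ms

L = 550 × 8 = 4400 bits.
Transmission delay per hop = L/R = 4400/460000000 = 0.00956522 ms; 4 hops → 0.0382609 ms.
Propagation delays (d/s per hop): 28.5, 6.83333e-05, 0.00954128, 0.001525 ms; sum = 28.5111 ms.
End-to-end = 28.5 ms.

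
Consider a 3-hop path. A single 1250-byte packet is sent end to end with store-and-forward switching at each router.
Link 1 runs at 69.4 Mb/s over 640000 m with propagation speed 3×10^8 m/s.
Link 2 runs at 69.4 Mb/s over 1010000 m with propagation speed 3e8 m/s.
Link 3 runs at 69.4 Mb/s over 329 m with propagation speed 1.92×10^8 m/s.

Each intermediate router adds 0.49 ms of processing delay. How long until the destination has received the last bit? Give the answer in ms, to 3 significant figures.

6.91 ms

L = 1250 × 8 = 10000 bits.
Transmission delay per hop = L/R = 10000/69400000 = 0.144092 ms; 3 hops → 0.432277 ms.
Propagation delays (d/s per hop): 2.13333, 3.36667, 0.00171354 ms; sum = 5.50171 ms.
Processing at 2 router(s): 2 × 0.49 ms = 0.98 ms.
End-to-end = 6.91 ms.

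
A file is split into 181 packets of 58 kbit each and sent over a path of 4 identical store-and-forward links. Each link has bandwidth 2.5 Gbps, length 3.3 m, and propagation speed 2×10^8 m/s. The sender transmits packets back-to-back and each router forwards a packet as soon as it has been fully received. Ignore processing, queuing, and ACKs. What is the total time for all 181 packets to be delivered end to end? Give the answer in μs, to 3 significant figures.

Per-hop transmission t_tx = L/R = 58000/2500000000 = 23.2 μs.
Per-hop propagation t_prop = 3.3/200000000 = 0.0165 μs.
Pipeline fill: first packet needs 4·t_tx to clear all hops; remaining 180 packets each add one t_tx.
Total = (4+181-1)·t_tx + 4·t_prop = 184·23.2 + 4·0.0165 = 4270 μs.

4270 μs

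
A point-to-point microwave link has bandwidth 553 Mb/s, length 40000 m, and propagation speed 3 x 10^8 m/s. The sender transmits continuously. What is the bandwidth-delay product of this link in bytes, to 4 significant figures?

Propagation delay = 40000 / 300000000 = 0.000133333 s.
BDP = R × t_prop = 553000000 × 0.000133333 = 73733.3 bits.
In bytes: 73733.3/8 = 9217 bytes.

9217 bytes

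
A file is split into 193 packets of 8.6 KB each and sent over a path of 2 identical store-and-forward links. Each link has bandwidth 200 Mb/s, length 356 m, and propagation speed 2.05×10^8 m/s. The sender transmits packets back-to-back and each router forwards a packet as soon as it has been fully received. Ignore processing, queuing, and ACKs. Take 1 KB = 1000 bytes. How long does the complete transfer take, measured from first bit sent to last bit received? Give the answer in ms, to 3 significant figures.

66.7 ms

Per-hop transmission t_tx = L/R = 68800/200000000 = 0.344 ms.
Per-hop propagation t_prop = 356/2.05e+08 = 0.00173659 ms.
Pipeline fill: first packet needs 2·t_tx to clear all hops; remaining 192 packets each add one t_tx.
Total = (2+193-1)·t_tx + 2·t_prop = 194·0.344 + 2·0.00173659 = 66.7 ms.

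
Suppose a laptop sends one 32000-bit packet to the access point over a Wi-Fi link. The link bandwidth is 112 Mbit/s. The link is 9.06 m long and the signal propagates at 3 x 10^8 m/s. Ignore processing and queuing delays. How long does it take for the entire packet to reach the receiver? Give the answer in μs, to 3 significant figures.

Transmission delay = L/R = 32000 / 112000000 = 285.714 μs.
Propagation delay = d/s = 9.06 m / 300000000 m/s = 0.0302 μs.
Total = 286 μs.

286 μs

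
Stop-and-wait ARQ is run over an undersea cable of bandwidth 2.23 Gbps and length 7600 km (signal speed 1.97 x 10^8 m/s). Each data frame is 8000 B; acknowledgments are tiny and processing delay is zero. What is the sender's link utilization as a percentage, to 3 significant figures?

0.0372 %

t_tx = L/R = 64000/2230000000 = 2.86996e-05 s.
t_prop = 7600000/197000000 = 0.0385787 s; RTT = 0.0771574 s.
Cycle = t_tx + RTT = 0.0771861 s.
Utilization = t_tx / cycle = 2.86996e-05/0.0771861 = 0.0372 %.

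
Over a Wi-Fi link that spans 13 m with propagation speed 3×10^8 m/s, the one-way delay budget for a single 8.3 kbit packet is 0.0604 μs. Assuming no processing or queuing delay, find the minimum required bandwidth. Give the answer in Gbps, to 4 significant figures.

486.3 Gbps

Propagation delay = 13 / 300000000 = 0.0433333 μs.
Transmission budget = 0.0604 − 0.0433333 = 0.0170667 μs.
R ≥ L / t_tx = 8300 bits / 1.70667e-08 s = 486.3 Gbps.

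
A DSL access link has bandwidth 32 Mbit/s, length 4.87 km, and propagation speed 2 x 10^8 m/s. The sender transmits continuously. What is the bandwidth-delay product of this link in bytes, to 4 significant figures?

Propagation delay = 4870 / 200000000 = 2.435e-05 s.
BDP = R × t_prop = 32000000 × 2.435e-05 = 779.2 bits.
In bytes: 779.2/8 = 97.40 bytes.

97.40 bytes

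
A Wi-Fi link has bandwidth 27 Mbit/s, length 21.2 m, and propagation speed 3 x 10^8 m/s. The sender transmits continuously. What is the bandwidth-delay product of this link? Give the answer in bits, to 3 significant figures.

Propagation delay = 21.2 / 300000000 = 7.06667e-08 s.
BDP = R × t_prop = 27000000 × 7.06667e-08 = 1.908 bits.

1.91 bits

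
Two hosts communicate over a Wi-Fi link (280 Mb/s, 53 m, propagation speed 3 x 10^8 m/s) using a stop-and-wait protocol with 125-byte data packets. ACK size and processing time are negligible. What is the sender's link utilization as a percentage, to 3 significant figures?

91.0 %

t_tx = L/R = 1000/280000000 = 3.57143e-06 s.
t_prop = 53/300000000 = 1.76667e-07 s; RTT = 3.53333e-07 s.
Cycle = t_tx + RTT = 3.92476e-06 s.
Utilization = t_tx / cycle = 3.57143e-06/3.92476e-06 = 91.0 %.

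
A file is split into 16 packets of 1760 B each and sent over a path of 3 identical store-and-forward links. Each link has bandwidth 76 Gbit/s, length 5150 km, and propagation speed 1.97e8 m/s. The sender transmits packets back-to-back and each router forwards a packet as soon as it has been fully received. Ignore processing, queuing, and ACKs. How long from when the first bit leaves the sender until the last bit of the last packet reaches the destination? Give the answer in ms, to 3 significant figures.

Per-hop transmission t_tx = L/R = 14080/76000000000 = 0.000185263 ms.
Per-hop propagation t_prop = 5150000/197000000 = 26.1421 ms.
Pipeline fill: first packet needs 3·t_tx to clear all hops; remaining 15 packets each add one t_tx.
Total = (3+16-1)·t_tx + 3·t_prop = 18·0.000185263 + 3·26.1421 = 78.4 ms.

78.4 ms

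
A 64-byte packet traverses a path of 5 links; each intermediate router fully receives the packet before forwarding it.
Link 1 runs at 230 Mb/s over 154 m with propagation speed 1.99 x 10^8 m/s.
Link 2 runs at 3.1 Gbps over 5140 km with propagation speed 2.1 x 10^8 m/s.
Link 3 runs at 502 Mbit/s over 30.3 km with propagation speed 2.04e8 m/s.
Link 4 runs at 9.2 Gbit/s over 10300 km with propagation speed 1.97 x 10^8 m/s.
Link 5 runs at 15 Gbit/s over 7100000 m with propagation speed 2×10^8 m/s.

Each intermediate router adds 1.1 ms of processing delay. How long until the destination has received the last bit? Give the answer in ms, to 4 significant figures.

116.8 ms

L = 64 × 8 = 512 bits.
Transmission delays (L/R per hop): 0.00222609, 0.000165161, 0.00101992, 5.56522e-05, 3.41333e-05 ms; sum = 0.00350095 ms.
Propagation delays (d/s per hop): 0.000773869, 24.4762, 0.148529, 52.2843, 35.5 ms; sum = 112.41 ms.
Processing at 4 router(s): 4 × 1.1 ms = 4.4 ms.
End-to-end = 116.8 ms.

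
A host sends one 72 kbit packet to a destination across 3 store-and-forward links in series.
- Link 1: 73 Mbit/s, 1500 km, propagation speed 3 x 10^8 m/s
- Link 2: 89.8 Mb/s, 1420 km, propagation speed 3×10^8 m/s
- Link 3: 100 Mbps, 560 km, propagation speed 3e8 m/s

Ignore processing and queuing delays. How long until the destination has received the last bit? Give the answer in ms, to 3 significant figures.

L = 72000 bits.
Transmission delays (L/R per hop): 0.986301, 0.801782, 0.72 ms; sum = 2.50808 ms.
Propagation delays (d/s per hop): 5, 4.73333, 1.86667 ms; sum = 11.6 ms.
End-to-end = 14.1 ms.

14.1 ms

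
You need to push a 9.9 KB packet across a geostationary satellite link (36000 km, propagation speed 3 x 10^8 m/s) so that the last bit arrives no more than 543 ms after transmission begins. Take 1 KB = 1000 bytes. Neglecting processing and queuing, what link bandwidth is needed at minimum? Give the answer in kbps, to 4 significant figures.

187.2 kbps

L = 79200 bits.
Propagation delay = 36000000 / 300000000 = 120 ms.
Transmission budget = 543 − 120 = 423 ms.
R ≥ L / t_tx = 79200 bits / 0.423 s = 187.2 kbps.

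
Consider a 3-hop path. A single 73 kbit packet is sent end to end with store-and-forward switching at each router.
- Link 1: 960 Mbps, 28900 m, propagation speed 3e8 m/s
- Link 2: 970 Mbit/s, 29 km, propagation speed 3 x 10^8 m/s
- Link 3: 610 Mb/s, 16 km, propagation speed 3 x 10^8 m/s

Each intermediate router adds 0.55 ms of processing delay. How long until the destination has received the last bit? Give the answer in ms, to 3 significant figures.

L = 73000 bits.
Transmission delays (L/R per hop): 0.0760417, 0.0752577, 0.119672 ms; sum = 0.270972 ms.
Propagation delays (d/s per hop): 0.0963333, 0.0966667, 0.0533333 ms; sum = 0.246333 ms.
Processing at 2 router(s): 2 × 0.55 ms = 1.1 ms.
End-to-end = 1.62 ms.

1.62 ms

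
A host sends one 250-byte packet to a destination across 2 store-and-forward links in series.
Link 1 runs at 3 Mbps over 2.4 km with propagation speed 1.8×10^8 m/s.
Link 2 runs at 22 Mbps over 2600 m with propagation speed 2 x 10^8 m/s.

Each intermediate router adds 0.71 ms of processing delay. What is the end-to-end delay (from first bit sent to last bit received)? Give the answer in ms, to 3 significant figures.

1.49 ms

L = 250 × 8 = 2000 bits.
Transmission delays (L/R per hop): 0.666667, 0.0909091 ms; sum = 0.757576 ms.
Propagation delays (d/s per hop): 0.0133333, 0.013 ms; sum = 0.0263333 ms.
Processing at 1 router(s): 1 × 0.71 ms = 0.71 ms.
End-to-end = 1.49 ms.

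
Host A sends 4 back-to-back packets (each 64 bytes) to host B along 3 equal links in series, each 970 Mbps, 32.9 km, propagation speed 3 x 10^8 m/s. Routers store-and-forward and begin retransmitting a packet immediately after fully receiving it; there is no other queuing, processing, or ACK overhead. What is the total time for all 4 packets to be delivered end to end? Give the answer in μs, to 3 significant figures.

Per-hop transmission t_tx = L/R = 512/970000000 = 0.527835 μs.
Per-hop propagation t_prop = 32900/300000000 = 109.667 μs.
Pipeline fill: first packet needs 3·t_tx to clear all hops; remaining 3 packets each add one t_tx.
Total = (3+4-1)·t_tx + 3·t_prop = 6·0.527835 + 3·109.667 = 332 μs.

332 μs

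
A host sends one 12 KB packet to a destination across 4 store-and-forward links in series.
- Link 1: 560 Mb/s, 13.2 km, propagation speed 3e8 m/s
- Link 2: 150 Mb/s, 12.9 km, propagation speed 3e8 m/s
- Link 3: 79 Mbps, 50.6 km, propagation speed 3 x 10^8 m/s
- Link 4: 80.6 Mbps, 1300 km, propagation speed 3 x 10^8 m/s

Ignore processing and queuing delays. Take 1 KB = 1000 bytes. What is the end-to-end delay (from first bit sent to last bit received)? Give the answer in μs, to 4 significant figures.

L = 96000 bits.
Transmission delays (L/R per hop): 171.429, 640, 1215.19, 1191.07 μs; sum = 3217.69 μs.
Propagation delays (d/s per hop): 44, 43, 168.667, 4333.33 μs; sum = 4589 μs.
End-to-end = 7807 μs.

7807 μs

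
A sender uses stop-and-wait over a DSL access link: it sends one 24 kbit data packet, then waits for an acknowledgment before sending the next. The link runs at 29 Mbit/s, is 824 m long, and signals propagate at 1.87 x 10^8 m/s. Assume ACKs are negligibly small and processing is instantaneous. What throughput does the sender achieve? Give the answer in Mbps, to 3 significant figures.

t_tx = L/R = 24000/29000000 = 0.000827586 s.
t_prop = 824/187000000 = 4.40642e-06 s; RTT = 8.81283e-06 s.
Cycle = t_tx + RTT = 0.000836399 s.
Throughput = L / cycle = 24000 / 0.000836399 = 28.7 Mbps.

28.7 Mbps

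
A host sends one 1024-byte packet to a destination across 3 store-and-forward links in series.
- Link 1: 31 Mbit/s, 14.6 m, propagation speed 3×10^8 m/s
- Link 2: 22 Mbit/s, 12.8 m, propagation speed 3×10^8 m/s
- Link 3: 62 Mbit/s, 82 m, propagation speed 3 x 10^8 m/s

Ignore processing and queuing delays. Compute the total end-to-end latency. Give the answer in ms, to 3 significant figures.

0.769 ms

L = 1024 × 8 = 8192 bits.
Transmission delays (L/R per hop): 0.264258, 0.372364, 0.132129 ms; sum = 0.768751 ms.
Propagation delays (d/s per hop): 4.86667e-05, 4.26667e-05, 0.000273333 ms; sum = 0.000364667 ms.
End-to-end = 0.769 ms.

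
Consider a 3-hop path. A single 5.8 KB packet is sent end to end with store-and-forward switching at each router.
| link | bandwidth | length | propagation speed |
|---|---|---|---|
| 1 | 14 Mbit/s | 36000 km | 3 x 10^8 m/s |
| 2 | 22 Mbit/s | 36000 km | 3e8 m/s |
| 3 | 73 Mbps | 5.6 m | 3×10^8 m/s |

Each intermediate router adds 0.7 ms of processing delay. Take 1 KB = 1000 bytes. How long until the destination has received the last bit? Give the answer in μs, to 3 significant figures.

247000 μs

L = 46400 bits.
Transmission delays (L/R per hop): 3314.29, 2109.09, 635.616 μs; sum = 6058.99 μs.
Propagation delays (d/s per hop): 120000, 120000, 0.0186667 μs; sum = 240000 μs.
Processing at 2 router(s): 2 × 0.7 ms = 1400 μs.
End-to-end = 247000 μs.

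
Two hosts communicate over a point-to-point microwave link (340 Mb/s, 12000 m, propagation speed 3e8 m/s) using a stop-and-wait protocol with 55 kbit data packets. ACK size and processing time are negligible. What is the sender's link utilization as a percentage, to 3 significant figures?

t_tx = L/R = 55000/340000000 = 0.000161765 s.
t_prop = 12000/300000000 = 4e-05 s; RTT = 8e-05 s.
Cycle = t_tx + RTT = 0.000241765 s.
Utilization = t_tx / cycle = 0.000161765/0.000241765 = 66.9 %.

66.9 %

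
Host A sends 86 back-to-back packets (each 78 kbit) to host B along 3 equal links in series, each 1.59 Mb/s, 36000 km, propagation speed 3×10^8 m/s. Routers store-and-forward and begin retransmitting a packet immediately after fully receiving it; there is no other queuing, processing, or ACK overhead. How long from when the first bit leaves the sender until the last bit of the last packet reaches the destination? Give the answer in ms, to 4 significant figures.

4677 ms

Per-hop transmission t_tx = L/R = 78000/1590000 = 49.0566 ms.
Per-hop propagation t_prop = 36000000/300000000 = 120 ms.
Pipeline fill: first packet needs 3·t_tx to clear all hops; remaining 85 packets each add one t_tx.
Total = (3+86-1)·t_tx + 3·t_prop = 88·49.0566 + 3·120 = 4677 ms.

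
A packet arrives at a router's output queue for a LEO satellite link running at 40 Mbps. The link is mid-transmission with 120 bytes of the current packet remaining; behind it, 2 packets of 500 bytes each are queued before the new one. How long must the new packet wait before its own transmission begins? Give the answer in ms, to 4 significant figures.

Each queued packet: L/R = 4000/40000000 = 0.1 ms.
2 queued → 0.2 ms.
Plus remaining 960 bits of current packet: 0.024 ms.
Queuing delay = 0.2240 ms.

0.2240 ms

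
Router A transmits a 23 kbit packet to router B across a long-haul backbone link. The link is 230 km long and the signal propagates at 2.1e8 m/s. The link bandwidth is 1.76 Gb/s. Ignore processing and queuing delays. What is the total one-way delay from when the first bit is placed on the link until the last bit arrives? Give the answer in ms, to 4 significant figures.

L = 23000 bits.
Transmission delay = L/R = 23000 / 1760000000 = 0.0130682 ms.
Propagation delay = d/s = 230000 m / 210000000 m/s = 1.09524 ms.
Total = 1.108 ms.

1.108 ms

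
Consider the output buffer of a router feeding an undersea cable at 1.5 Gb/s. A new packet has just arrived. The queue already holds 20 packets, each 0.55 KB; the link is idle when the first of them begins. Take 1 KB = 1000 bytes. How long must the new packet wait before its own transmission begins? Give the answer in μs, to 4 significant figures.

58.67 μs

Each queued packet: L/R = 4400/1500000000 = 2.93333 μs.
20 queued → 58.6667 μs.
Queuing delay = 58.67 μs.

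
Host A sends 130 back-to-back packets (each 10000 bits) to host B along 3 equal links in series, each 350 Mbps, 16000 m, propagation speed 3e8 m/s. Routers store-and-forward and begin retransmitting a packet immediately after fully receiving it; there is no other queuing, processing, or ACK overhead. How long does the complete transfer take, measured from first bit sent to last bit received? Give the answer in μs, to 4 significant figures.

3931 μs

Per-hop transmission t_tx = L/R = 10000/350000000 = 28.5714 μs.
Per-hop propagation t_prop = 16000/300000000 = 53.3333 μs.
Pipeline fill: first packet needs 3·t_tx to clear all hops; remaining 129 packets each add one t_tx.
Total = (3+130-1)·t_tx + 3·t_prop = 132·28.5714 + 3·53.3333 = 3931 μs.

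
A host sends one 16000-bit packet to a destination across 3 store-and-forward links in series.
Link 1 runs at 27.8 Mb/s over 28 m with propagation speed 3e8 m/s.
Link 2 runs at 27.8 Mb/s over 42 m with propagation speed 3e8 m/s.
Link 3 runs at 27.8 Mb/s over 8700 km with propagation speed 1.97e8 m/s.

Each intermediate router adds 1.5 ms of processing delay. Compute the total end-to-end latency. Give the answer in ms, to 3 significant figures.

48.9 ms

Transmission delay per hop = L/R = 16000/27800000 = 0.57554 ms; 3 hops → 1.72662 ms.
Propagation delays (d/s per hop): 9.33333e-05, 0.00014, 44.1624 ms; sum = 44.1627 ms.
Processing at 2 router(s): 2 × 1.5 ms = 3 ms.
End-to-end = 48.9 ms.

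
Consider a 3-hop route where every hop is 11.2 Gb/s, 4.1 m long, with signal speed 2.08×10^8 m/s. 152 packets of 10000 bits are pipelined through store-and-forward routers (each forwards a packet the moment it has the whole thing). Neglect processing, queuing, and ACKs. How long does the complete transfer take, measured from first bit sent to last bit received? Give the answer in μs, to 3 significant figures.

138 μs

Per-hop transmission t_tx = L/R = 10000/11200000000 = 0.892857 μs.
Per-hop propagation t_prop = 4.1/208000000 = 0.0197115 μs.
Pipeline fill: first packet needs 3·t_tx to clear all hops; remaining 151 packets each add one t_tx.
Total = (3+152-1)·t_tx + 3·t_prop = 154·0.892857 + 3·0.0197115 = 138 μs.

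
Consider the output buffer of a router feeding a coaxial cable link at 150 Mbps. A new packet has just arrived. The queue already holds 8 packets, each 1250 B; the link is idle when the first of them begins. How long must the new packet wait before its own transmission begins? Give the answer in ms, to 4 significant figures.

0.5333 ms

Each queued packet: L/R = 10000/150000000 = 0.0666667 ms.
8 queued → 0.533333 ms.
Queuing delay = 0.5333 ms.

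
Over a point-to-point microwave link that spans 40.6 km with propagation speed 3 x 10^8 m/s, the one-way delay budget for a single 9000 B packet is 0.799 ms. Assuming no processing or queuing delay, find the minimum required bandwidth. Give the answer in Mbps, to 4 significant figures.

L = 72000 bits.
Propagation delay = 40600 / 300000000 = 0.135333 ms.
Transmission budget = 0.799 − 0.135333 = 0.663667 ms.
R ≥ L / t_tx = 72000 bits / 0.000663667 s = 108.5 Mbps.

108.5 Mbps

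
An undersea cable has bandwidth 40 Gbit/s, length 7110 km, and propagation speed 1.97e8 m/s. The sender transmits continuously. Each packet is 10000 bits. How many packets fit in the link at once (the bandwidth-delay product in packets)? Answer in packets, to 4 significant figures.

Propagation delay = 7110000 / 197000000 = 0.0360914 s.
BDP = R × t_prop = 40000000000 × 0.0360914 = 1443650000 bits.
In packets of 10000 bits: 144400 packets.

144400 packets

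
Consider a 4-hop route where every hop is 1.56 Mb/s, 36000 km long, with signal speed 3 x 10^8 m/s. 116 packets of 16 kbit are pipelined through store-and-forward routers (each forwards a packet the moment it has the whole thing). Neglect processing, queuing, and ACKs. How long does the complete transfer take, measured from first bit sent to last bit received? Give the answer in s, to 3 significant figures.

Per-hop transmission t_tx = L/R = 16000/1560000 = 0.0102564 s.
Per-hop propagation t_prop = 36000000/300000000 = 0.12 s.
Pipeline fill: first packet needs 4·t_tx to clear all hops; remaining 115 packets each add one t_tx.
Total = (4+116-1)·t_tx + 4·t_prop = 119·0.0102564 + 4·0.12 = 1.70 s.

1.70 s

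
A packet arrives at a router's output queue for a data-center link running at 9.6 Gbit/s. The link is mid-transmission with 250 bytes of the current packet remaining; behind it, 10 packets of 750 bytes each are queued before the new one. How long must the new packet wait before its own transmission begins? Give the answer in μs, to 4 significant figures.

6.458 μs

Each queued packet: L/R = 6000/9600000000 = 0.625 μs.
10 queued → 6.25 μs.
Plus remaining 2000 bits of current packet: 0.208333 μs.
Queuing delay = 6.458 μs.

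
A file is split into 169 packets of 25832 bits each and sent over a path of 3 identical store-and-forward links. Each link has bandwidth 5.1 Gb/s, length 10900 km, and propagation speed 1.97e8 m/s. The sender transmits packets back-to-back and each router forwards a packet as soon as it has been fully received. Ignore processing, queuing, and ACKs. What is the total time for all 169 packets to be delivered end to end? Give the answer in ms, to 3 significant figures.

167 ms

Per-hop transmission t_tx = L/R = 25832/5100000000 = 0.0050651 ms.
Per-hop propagation t_prop = 10900000/197000000 = 55.3299 ms.
Pipeline fill: first packet needs 3·t_tx to clear all hops; remaining 168 packets each add one t_tx.
Total = (3+169-1)·t_tx + 3·t_prop = 171·0.0050651 + 3·55.3299 = 167 ms.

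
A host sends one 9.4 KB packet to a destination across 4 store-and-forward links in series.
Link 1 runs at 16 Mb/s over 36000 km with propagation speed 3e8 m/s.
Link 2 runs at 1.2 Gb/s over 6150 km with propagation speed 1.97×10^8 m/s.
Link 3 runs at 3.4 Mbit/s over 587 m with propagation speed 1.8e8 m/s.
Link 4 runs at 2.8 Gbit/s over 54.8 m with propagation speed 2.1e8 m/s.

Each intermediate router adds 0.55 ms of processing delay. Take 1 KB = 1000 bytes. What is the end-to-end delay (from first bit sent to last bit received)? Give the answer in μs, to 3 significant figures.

180000 μs

L = 75200 bits.
Transmission delays (L/R per hop): 4700, 62.6667, 22117.6, 26.8571 μs; sum = 26907.2 μs.
Propagation delays (d/s per hop): 120000, 31218.3, 3.26111, 0.260952 μs; sum = 151222 μs.
Processing at 3 router(s): 3 × 0.55 ms = 1650 μs.
End-to-end = 180000 μs.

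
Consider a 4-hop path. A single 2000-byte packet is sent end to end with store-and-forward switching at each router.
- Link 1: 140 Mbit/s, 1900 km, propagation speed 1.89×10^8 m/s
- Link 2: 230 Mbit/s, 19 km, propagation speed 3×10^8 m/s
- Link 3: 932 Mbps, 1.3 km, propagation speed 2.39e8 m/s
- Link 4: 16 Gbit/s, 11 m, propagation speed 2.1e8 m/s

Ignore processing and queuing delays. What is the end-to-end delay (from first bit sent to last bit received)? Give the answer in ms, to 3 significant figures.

10.3 ms

L = 2000 × 8 = 16000 bits.
Transmission delays (L/R per hop): 0.114286, 0.0695652, 0.0171674, 0.001 ms; sum = 0.202018 ms.
Propagation delays (d/s per hop): 10.0529, 0.0633333, 0.00543933, 5.2381e-05 ms; sum = 10.1217 ms.
End-to-end = 10.3 ms.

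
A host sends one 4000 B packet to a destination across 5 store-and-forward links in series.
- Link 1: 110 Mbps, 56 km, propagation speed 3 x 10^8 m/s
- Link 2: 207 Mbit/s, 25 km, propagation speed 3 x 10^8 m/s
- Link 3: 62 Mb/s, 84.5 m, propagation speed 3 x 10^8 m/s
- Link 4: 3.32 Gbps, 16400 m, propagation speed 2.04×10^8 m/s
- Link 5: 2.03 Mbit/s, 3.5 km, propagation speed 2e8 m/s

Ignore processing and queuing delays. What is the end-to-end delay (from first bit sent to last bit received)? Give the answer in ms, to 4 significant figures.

L = 4000 × 8 = 32000 bits.
Transmission delays (L/R per hop): 0.290909, 0.154589, 0.516129, 0.00963855, 15.7635 ms; sum = 16.7348 ms.
Propagation delays (d/s per hop): 0.186667, 0.0833333, 0.000281667, 0.0803922, 0.0175 ms; sum = 0.368174 ms.
End-to-end = 17.10 ms.

17.10 ms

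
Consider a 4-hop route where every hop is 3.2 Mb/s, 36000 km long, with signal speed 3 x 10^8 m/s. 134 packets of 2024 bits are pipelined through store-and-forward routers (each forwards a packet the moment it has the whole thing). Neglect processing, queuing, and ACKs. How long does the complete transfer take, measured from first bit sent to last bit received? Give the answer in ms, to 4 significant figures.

Per-hop transmission t_tx = L/R = 2024/3200000 = 0.6325 ms.
Per-hop propagation t_prop = 36000000/300000000 = 120 ms.
Pipeline fill: first packet needs 4·t_tx to clear all hops; remaining 133 packets each add one t_tx.
Total = (4+134-1)·t_tx + 4·t_prop = 137·0.6325 + 4·120 = 566.7 ms.

566.7 ms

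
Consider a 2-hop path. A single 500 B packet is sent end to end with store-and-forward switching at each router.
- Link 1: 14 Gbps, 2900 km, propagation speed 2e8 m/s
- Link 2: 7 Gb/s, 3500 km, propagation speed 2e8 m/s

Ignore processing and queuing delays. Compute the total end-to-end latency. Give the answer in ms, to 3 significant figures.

32.0 ms

L = 500 × 8 = 4000 bits.
Transmission delays (L/R per hop): 0.000285714, 0.000571429 ms; sum = 0.000857143 ms.
Propagation delays (d/s per hop): 14.5, 17.5 ms; sum = 32 ms.
End-to-end = 32.0 ms.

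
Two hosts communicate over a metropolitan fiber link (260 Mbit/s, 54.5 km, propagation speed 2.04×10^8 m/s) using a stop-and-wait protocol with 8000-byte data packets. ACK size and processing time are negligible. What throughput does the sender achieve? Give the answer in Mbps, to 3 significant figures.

t_tx = L/R = 64000/260000000 = 0.000246154 s.
t_prop = 54500/204000000 = 0.000267157 s; RTT = 0.000534314 s.
Cycle = t_tx + RTT = 0.000780468 s.
Throughput = L / cycle = 64000 / 0.000780468 = 82.0 Mbps.

82.0 Mbps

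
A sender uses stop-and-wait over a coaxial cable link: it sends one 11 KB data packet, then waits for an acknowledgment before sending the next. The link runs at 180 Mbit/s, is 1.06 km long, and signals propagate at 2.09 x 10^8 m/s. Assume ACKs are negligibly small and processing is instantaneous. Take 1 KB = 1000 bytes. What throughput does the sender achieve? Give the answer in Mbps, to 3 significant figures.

t_tx = L/R = 88000/180000000 = 0.000488889 s.
t_prop = 1060/209000000 = 5.07177e-06 s; RTT = 1.01435e-05 s.
Cycle = t_tx + RTT = 0.000499032 s.
Throughput = L / cycle = 88000 / 0.000499032 = 176 Mbps.

176 Mbps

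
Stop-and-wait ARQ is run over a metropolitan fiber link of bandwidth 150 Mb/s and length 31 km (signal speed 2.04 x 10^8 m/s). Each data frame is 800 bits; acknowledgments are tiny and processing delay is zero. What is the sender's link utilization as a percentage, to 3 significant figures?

t_tx = L/R = 800/150000000 = 5.33333e-06 s.
t_prop = 31000/204000000 = 0.000151961 s; RTT = 0.000303922 s.
Cycle = t_tx + RTT = 0.000309255 s.
Utilization = t_tx / cycle = 5.33333e-06/0.000309255 = 1.72 %.

1.72 %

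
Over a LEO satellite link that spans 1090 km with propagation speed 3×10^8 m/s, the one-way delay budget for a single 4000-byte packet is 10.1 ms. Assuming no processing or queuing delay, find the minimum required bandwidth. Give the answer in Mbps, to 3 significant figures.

4.95 Mbps

L = 32000 bits.
Propagation delay = 1090000 / 300000000 = 3.63333 ms.
Transmission budget = 10.1 − 3.63333 = 6.46667 ms.
R ≥ L / t_tx = 32000 bits / 0.00646667 s = 4.95 Mbps.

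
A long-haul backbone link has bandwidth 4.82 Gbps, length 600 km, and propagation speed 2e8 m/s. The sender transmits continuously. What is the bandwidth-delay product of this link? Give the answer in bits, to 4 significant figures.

14460000 bits

Propagation delay = 600000 / 200000000 = 0.003 s.
BDP = R × t_prop = 4820000000 × 0.003 = 14460000 bits.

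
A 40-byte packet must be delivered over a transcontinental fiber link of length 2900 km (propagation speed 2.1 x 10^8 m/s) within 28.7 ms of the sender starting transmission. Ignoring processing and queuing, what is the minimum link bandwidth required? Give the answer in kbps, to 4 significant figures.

L = 320 bits.
Propagation delay = 2900000 / 210000000 = 13.8095 ms.
Transmission budget = 28.7 − 13.8095 = 14.8905 ms.
R ≥ L / t_tx = 320 bits / 0.0148905 s = 21.49 kbps.

21.49 kbps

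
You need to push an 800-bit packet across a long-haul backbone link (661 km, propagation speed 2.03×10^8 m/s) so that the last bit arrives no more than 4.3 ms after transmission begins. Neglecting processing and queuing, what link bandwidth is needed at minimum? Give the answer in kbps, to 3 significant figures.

Propagation delay = 661000 / 2.03e+08 = 3.25616 ms.
Transmission budget = 4.3 − 3.25616 = 1.04384 ms.
R ≥ L / t_tx = 800 bits / 0.00104384 s = 766 kbps.

766 kbps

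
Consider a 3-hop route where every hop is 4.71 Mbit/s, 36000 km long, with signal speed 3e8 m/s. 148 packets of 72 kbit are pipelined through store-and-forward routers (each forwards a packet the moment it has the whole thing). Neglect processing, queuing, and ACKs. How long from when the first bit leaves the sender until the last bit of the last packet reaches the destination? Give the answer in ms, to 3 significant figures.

2650 ms

Per-hop transmission t_tx = L/R = 72000/4710000 = 15.2866 ms.
Per-hop propagation t_prop = 36000000/300000000 = 120 ms.
Pipeline fill: first packet needs 3·t_tx to clear all hops; remaining 147 packets each add one t_tx.
Total = (3+148-1)·t_tx + 3·t_prop = 150·15.2866 + 3·120 = 2650 ms.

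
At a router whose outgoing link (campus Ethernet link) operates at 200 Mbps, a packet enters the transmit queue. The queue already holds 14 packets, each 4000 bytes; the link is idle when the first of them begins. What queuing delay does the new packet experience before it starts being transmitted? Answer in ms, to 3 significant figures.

2.24 ms

Each queued packet: L/R = 32000/200000000 = 0.16 ms.
14 queued → 2.24 ms.
Queuing delay = 2.24 ms.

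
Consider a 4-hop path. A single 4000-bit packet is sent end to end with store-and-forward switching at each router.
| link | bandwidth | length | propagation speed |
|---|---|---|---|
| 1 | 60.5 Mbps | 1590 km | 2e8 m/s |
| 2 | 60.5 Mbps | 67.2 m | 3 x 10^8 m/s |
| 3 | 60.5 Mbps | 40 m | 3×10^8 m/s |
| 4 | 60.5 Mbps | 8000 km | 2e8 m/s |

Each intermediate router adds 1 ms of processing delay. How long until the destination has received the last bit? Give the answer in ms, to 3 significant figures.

Transmission delay per hop = L/R = 4000/60500000 = 0.0661157 ms; 4 hops → 0.264463 ms.
Propagation delays (d/s per hop): 7.95, 0.000224, 0.000133333, 40 ms; sum = 47.9504 ms.
Processing at 3 router(s): 3 × 1 ms = 3 ms.
End-to-end = 51.2 ms.

51.2 ms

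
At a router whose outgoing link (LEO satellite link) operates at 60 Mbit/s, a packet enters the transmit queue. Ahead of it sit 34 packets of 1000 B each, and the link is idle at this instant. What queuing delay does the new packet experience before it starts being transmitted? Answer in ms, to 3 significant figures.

Each queued packet: L/R = 8000/60000000 = 0.133333 ms.
34 queued → 4.53333 ms.
Queuing delay = 4.53 ms.

4.53 ms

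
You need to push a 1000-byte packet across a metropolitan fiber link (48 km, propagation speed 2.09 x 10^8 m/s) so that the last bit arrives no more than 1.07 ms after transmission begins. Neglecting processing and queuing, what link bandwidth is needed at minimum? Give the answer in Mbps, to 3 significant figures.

L = 8000 bits.
Propagation delay = 48000 / 209000000 = 0.229665 ms.
Transmission budget = 1.07 − 0.229665 = 0.840335 ms.
R ≥ L / t_tx = 8000 bits / 0.000840335 s = 9.52 Mbps.

9.52 Mbps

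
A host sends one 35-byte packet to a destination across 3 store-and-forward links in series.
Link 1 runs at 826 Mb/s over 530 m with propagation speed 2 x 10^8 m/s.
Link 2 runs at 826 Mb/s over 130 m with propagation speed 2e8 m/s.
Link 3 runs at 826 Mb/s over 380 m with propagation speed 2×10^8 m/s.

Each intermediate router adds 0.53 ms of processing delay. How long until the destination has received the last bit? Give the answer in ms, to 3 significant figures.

L = 35 × 8 = 280 bits.
Transmission delay per hop = L/R = 280/826000000 = 0.000338983 ms; 3 hops → 0.00101695 ms.
Propagation delays (d/s per hop): 0.00265, 0.00065, 0.0019 ms; sum = 0.0052 ms.
Processing at 2 router(s): 2 × 0.53 ms = 1.06 ms.
End-to-end = 1.07 ms.

1.07 ms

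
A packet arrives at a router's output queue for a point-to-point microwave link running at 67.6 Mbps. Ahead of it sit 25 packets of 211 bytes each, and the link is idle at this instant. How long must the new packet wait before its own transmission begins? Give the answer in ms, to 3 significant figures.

Each queued packet: L/R = 1688/67600000 = 0.0249704 ms.
25 queued → 0.62426 ms.
Queuing delay = 0.624 ms.

0.624 ms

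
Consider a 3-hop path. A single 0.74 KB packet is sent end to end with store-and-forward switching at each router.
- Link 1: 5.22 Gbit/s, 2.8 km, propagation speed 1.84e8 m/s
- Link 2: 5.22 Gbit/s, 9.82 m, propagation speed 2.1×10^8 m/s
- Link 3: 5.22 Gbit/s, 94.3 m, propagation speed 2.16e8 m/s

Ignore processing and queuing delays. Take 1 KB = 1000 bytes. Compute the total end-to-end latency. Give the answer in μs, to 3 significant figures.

L = 5920 bits.
Transmission delay per hop = L/R = 5920/5220000000 = 1.1341 μs; 3 hops → 3.4023 μs.
Propagation delays (d/s per hop): 15.2174, 0.0467619, 0.436574 μs; sum = 15.7007 μs.
End-to-end = 19.1 μs.

19.1 μs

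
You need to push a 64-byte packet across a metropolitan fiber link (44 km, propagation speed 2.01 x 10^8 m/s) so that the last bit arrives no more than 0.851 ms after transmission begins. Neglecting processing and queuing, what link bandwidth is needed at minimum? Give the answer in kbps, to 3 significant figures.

810 kbps

L = 512 bits.
Propagation delay = 44000 / 2.01e+08 = 0.218905 ms.
Transmission budget = 0.851 − 0.218905 = 0.632095 ms.
R ≥ L / t_tx = 512 bits / 0.000632095 s = 810 kbps.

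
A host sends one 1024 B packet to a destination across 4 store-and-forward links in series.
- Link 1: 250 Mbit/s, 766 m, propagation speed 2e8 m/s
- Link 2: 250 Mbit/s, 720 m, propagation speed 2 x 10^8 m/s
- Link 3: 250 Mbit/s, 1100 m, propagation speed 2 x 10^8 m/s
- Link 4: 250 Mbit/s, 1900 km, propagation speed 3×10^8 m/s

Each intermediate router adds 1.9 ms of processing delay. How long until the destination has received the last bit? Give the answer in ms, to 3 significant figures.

12.2 ms

L = 1024 × 8 = 8192 bits.
Transmission delay per hop = L/R = 8192/250000000 = 0.032768 ms; 4 hops → 0.131072 ms.
Propagation delays (d/s per hop): 0.00383, 0.0036, 0.0055, 6.33333 ms; sum = 6.34626 ms.
Processing at 3 router(s): 3 × 1.9 ms = 5.7 ms.
End-to-end = 12.2 ms.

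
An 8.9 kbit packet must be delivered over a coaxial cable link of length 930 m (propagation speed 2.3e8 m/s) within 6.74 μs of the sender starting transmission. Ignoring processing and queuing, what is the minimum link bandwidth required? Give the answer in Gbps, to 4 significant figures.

Propagation delay = 930 / 2.3e+08 = 4.04348 μs.
Transmission budget = 6.74 − 4.04348 = 2.69652 μs.
R ≥ L / t_tx = 8900 bits / 2.69652e-06 s = 3.301 Gbps.

3.301 Gbps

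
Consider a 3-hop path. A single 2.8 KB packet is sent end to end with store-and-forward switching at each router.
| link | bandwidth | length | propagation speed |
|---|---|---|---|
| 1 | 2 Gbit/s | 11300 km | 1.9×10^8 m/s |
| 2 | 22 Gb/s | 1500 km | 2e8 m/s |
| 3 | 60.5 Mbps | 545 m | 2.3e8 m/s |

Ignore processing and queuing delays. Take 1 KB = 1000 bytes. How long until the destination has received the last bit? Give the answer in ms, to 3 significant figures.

67.4 ms

L = 22400 bits.
Transmission delays (L/R per hop): 0.0112, 0.00101818, 0.370248 ms; sum = 0.382466 ms.
Propagation delays (d/s per hop): 59.4737, 7.5, 0.00236957 ms; sum = 66.9761 ms.
End-to-end = 67.4 ms.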